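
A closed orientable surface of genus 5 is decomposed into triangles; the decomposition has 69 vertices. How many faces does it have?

154

χ = 2 − 2·5 = -8, and every face is a triangle so 3F = 2E.
V − E + F = -8 with E = 3F/2 gives 69 − (3/2 − 1)·F = -8, so F = 154 and E = 231.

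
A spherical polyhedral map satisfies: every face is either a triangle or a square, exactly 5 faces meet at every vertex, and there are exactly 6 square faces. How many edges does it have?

Let x be the number of triangles; then F = 6 + x.
Edge–face incidences: 2E = 4·6 + 3·x = 24 + 3x.
Every vertex has degree 5, so 5V = 2E.
Euler: V − E + F = 2 ⇒ (2E)/5 − E + (6 + x) = 2.
Multiply by 10: 2·(2E) − 5·(2E) + 10·(6 + x) = 20, i.e. 60 + 10x − 3·(24 + 3x) = 20.
Collecting terms: x − 12 = 20, so x = 32.
Then 2E = 24 + 3·32 = 120, so E = 60, V = 2E/5 = 24, F = 6 + 32 = 38.

60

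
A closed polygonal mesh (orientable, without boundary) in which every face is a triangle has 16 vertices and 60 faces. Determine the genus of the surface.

Every face is a triangle, so 2E = 3·60 = 180, giving E = 90.
χ = V − E + F = 16 − 90 + 60 = -14.
For a closed orientable surface χ = 2 − 2g, so g = (2 − (-14))/2 = 8.

8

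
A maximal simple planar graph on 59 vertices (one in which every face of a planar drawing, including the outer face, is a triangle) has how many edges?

In a plane triangulation 3F = 2E and V − E + F = 2, so E = 3V − 6 = 3·59 − 6 = 171.

171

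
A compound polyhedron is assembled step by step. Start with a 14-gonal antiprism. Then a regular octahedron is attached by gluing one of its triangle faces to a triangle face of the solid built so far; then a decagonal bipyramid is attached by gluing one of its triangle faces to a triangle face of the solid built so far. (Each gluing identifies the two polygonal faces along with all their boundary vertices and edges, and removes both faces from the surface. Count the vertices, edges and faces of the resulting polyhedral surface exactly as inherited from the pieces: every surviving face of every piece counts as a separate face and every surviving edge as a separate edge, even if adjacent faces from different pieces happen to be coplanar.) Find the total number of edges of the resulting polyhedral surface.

92

A 14-gonal antiprism: V=28, E=56, F=30.
Attach a regular octahedron (V=6, E=12, F=8) along a 3-gon: merge 3 vertices and 3 edges, delete both glued faces → V=31, E=65, F=36.
Attach a decagonal bipyramid (V=12, E=30, F=20) along a 3-gon: merge 3 vertices and 3 edges, delete both glued faces → V=40, E=92, F=54.
Check: V − E + F = 40 − 92 + 54 = 2.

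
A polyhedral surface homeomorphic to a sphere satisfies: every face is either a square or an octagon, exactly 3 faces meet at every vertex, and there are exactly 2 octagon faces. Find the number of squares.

Let x be the number of squares; then F = 2 + x.
Edge–face incidences: 2E = 8·2 + 4·x = 16 + 4x.
Every vertex has degree 3, so 3V = 2E.
Euler: V − E + F = 2 ⇒ (2E)/3 − E + (2 + x) = 2.
Multiply by 6: 2·(2E) − 3·(2E) + 6·(2 + x) = 12, i.e. 12 + 6x − (16 + 4x) = 12.
Collecting terms: 2x − 4 = 12, so 2x = 16, so x = 8.
Then 2E = 16 + 4·8 = 48, so E = 24, V = 2E/3 = 16, F = 2 + 8 = 10.

8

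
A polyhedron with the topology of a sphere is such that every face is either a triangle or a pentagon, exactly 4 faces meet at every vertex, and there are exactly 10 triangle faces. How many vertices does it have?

10

Let x be the number of pentagons; then F = 10 + x.
Edge–face incidences: 2E = 3·10 + 5·x = 30 + 5x.
Every vertex has degree 4, so 4V = 2E.
Euler: V − E + F = 2 ⇒ (2E)/4 − E + (10 + x) = 2.
Multiply by 8: 2·(2E) − 4·(2E) + 8·(10 + x) = 16, i.e. 80 + 8x − 2·(30 + 5x) = 16.
Collecting terms: −2x + 20 = 16, so −2x = −4, so x = 2.
Then 2E = 30 + 5·2 = 40, so E = 20, V = 2E/4 = 10, F = 10 + 2 = 12.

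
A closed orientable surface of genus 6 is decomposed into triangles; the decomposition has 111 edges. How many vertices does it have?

χ = 2 − 2·6 = -10, and every face is a triangle so 3F = 2E.
F = 2E/3 = 74. Then V = -10 + E − F = -10 + 111 − 74 = 27.

27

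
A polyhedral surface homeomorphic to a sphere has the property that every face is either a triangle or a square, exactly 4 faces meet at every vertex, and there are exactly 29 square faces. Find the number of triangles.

8

Let x be the number of triangles; then F = 29 + x.
Edge–face incidences: 2E = 4·29 + 3·x = 116 + 3x.
Every vertex has degree 4, so 4V = 2E.
Euler: V − E + F = 2 ⇒ (2E)/4 − E + (29 + x) = 2.
Multiply by 8: 2·(2E) − 4·(2E) + 8·(29 + x) = 16, i.e. 232 + 8x − 2·(116 + 3x) = 16.
Collecting terms: 2x = 16, so x = 8.
Then 2E = 116 + 3·8 = 140, so E = 70, V = 2E/4 = 35, F = 29 + 8 = 37.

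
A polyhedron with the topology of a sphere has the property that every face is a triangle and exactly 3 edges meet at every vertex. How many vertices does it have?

Each face has 3 edges and each edge borders two faces, so 2E = 3F.
Each vertex has degree 3, so 3V = 2E and hence V = 3F/3.
Euler: V − E + F = 2 ⇒ (3F/3) − (3F/2) + F = 2.
Multiply by 6: (6 − 9 + 6)F = 12, i.e. 3F = 12.
So F = 4, E = 3·4/2 = 6, V = 3·4/3 = 4.

4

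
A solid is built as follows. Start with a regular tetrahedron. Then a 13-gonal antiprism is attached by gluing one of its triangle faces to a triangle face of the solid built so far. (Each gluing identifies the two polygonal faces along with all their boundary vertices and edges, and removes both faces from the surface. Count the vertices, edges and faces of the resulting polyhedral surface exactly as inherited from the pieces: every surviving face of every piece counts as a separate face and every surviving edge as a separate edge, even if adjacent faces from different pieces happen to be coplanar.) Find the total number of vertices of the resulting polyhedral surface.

A regular tetrahedron: V=4, E=6, F=4.
Attach a 13-gonal antiprism (V=26, E=52, F=28) along a 3-gon: merge 3 vertices and 3 edges, delete both glued faces → V=27, E=55, F=30.
Check: V − E + F = 27 − 55 + 30 = 2.

27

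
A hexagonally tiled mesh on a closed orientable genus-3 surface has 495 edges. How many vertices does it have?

χ = 2 − 2·3 = -4, and every face is a hexagon so 6F = 2E.
F = 2E/6 = 165. Then V = -4 + E − F = -4 + 495 − 165 = 326.

326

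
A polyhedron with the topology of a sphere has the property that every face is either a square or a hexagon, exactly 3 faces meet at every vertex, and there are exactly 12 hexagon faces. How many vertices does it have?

32

Let x be the number of squares; then F = 12 + x.
Edge–face incidences: 2E = 6·12 + 4·x = 72 + 4x.
Every vertex has degree 3, so 3V = 2E.
Euler: V − E + F = 2 ⇒ (2E)/3 − E + (12 + x) = 2.
Multiply by 6: 2·(2E) − 3·(2E) + 6·(12 + x) = 12, i.e. 72 + 6x − (72 + 4x) = 12.
Collecting terms: 2x = 12, so x = 6.
Then 2E = 72 + 4·6 = 96, so E = 48, V = 2E/3 = 32, F = 12 + 6 = 18.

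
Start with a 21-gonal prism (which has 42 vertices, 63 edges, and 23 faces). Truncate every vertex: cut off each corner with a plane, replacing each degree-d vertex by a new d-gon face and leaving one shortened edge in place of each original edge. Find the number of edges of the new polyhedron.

189

Truncation replaces each original edge-end by a new vertex, so V′ = 2E = 126.
Each original edge survives, and each old vertex of degree d contributes d new edges; summing degrees gives Σd = 2E, so E′ = E + 2E = 3E = 189.
Each original face survives and each original vertex becomes one new face: F′ = F + V = 65.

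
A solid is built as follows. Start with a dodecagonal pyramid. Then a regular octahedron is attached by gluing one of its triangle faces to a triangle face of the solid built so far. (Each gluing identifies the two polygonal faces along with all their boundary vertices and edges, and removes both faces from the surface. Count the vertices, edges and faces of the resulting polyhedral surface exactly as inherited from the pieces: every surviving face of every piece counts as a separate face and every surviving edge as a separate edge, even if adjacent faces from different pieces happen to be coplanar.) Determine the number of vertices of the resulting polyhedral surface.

A dodecagonal pyramid: V=13, E=24, F=13.
Attach a regular octahedron (V=6, E=12, F=8) along a 3-gon: merge 3 vertices and 3 edges, delete both glued faces → V=16, E=33, F=19.
Check: V − E + F = 16 − 33 + 19 = 2.

16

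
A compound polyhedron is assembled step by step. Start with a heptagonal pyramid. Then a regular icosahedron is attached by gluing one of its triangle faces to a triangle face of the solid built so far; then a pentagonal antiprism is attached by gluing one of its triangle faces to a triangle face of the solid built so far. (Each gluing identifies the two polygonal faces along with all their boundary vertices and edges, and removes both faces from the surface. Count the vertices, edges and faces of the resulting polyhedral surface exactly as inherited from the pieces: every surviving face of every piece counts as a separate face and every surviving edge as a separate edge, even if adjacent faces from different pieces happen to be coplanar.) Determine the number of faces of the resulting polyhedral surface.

A heptagonal pyramid: V=8, E=14, F=8.
Attach a regular icosahedron (V=12, E=30, F=20) along a 3-gon: merge 3 vertices and 3 edges, delete both glued faces → V=17, E=41, F=26.
Attach a pentagonal antiprism (V=10, E=20, F=12) along a 3-gon: merge 3 vertices and 3 edges, delete both glued faces → V=24, E=58, F=36.
Check: V − E + F = 24 − 58 + 36 = 2.

36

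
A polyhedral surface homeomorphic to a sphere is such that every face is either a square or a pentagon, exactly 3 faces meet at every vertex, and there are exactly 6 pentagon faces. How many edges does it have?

Let x be the number of squares; then F = 6 + x.
Edge–face incidences: 2E = 5·6 + 4·x = 30 + 4x.
Every vertex has degree 3, so 3V = 2E.
Euler: V − E + F = 2 ⇒ (2E)/3 − E + (6 + x) = 2.
Multiply by 6: 2·(2E) − 3·(2E) + 6·(6 + x) = 12, i.e. 36 + 6x − (30 + 4x) = 12.
Collecting terms: 2x + 6 = 12, so 2x = 6, so x = 3.
Then 2E = 30 + 4·3 = 42, so E = 21, V = 2E/3 = 14, F = 6 + 3 = 9.

21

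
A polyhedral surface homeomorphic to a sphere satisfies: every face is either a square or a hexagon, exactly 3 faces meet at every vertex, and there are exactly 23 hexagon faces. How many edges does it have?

81

Let x be the number of squares; then F = 23 + x.
Edge–face incidences: 2E = 6·23 + 4·x = 138 + 4x.
Every vertex has degree 3, so 3V = 2E.
Euler: V − E + F = 2 ⇒ (2E)/3 − E + (23 + x) = 2.
Multiply by 6: 2·(2E) − 3·(2E) + 6·(23 + x) = 12, i.e. 138 + 6x − (138 + 4x) = 12.
Collecting terms: 2x = 12, so x = 6.
Then 2E = 138 + 4·6 = 162, so E = 81, V = 2E/3 = 54, F = 23 + 6 = 29.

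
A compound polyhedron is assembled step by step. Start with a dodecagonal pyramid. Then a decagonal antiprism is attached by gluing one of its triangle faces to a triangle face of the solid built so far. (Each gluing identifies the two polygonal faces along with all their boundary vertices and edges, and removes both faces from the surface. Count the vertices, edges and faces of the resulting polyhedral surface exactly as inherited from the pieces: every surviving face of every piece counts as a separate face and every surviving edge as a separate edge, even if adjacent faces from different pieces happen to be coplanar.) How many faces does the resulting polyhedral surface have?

33

A dodecagonal pyramid: V=13, E=24, F=13.
Attach a decagonal antiprism (V=20, E=40, F=22) along a 3-gon: merge 3 vertices and 3 edges, delete both glued faces → V=30, E=61, F=33.
Check: V − E + F = 30 − 61 + 33 = 2.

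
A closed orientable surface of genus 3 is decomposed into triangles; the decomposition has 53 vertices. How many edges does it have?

χ = 2 − 2·3 = -4, and every face is a triangle so 3F = 2E.
V − E + F = -4 with E = 3F/2 gives 53 − (3/2 − 1)·F = -4, so F = 114 and E = 171.

171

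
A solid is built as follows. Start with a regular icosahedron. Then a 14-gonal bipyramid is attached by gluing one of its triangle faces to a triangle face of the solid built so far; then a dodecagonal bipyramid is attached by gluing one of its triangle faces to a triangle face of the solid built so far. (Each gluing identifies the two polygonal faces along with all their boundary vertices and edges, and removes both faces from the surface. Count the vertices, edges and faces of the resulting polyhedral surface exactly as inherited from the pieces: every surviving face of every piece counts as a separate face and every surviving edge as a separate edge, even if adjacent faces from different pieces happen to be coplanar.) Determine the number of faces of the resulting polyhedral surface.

A regular icosahedron: V=12, E=30, F=20.
Attach a 14-gonal bipyramid (V=16, E=42, F=28) along a 3-gon: merge 3 vertices and 3 edges, delete both glued faces → V=25, E=69, F=46.
Attach a dodecagonal bipyramid (V=14, E=36, F=24) along a 3-gon: merge 3 vertices and 3 edges, delete both glued faces → V=36, E=102, F=68.
Check: V − E + F = 36 − 102 + 68 = 2.

68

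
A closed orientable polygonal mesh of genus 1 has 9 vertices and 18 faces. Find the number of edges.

For a closed orientable surface of genus 1, χ = 2 − 2·1 = 0.
E = V + F − (0) = 9 + 18 − (0) = 27.

27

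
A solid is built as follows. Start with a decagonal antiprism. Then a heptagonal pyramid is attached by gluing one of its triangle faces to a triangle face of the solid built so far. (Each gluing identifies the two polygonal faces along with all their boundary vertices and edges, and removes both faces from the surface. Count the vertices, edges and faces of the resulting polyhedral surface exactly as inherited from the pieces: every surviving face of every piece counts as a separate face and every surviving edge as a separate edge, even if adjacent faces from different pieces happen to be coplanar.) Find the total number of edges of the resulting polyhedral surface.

51

A decagonal antiprism: V=20, E=40, F=22.
Attach a heptagonal pyramid (V=8, E=14, F=8) along a 3-gon: merge 3 vertices and 3 edges, delete both glued faces → V=25, E=51, F=28.
Check: V − E + F = 25 − 51 + 28 = 2.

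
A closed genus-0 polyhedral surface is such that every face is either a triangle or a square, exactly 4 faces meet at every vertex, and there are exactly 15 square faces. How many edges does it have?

Let x be the number of triangles; then F = 15 + x.
Edge–face incidences: 2E = 4·15 + 3·x = 60 + 3x.
Every vertex has degree 4, so 4V = 2E.
Euler: V − E + F = 2 ⇒ (2E)/4 − E + (15 + x) = 2.
Multiply by 8: 2·(2E) − 4·(2E) + 8·(15 + x) = 16, i.e. 120 + 8x − 2·(60 + 3x) = 16.
Collecting terms: 2x = 16, so x = 8.
Then 2E = 60 + 3·8 = 84, so E = 42, V = 2E/4 = 21, F = 15 + 8 = 23.

42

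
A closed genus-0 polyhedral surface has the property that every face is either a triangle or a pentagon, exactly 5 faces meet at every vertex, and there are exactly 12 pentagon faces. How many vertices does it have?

60

Let x be the number of triangles; then F = 12 + x.
Edge–face incidences: 2E = 5·12 + 3·x = 60 + 3x.
Every vertex has degree 5, so 5V = 2E.
Euler: V − E + F = 2 ⇒ (2E)/5 − E + (12 + x) = 2.
Multiply by 10: 2·(2E) − 5·(2E) + 10·(12 + x) = 20, i.e. 120 + 10x − 3·(60 + 3x) = 20.
Collecting terms: x − 60 = 20, so x = 80.
Then 2E = 60 + 3·80 = 300, so E = 150, V = 2E/5 = 60, F = 12 + 80 = 92.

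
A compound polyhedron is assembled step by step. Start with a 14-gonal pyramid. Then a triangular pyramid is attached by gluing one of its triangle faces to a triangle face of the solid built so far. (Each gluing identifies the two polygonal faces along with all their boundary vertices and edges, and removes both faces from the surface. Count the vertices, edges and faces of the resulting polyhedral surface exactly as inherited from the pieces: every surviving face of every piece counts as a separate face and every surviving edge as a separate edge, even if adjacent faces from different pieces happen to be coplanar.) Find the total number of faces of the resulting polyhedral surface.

17

A 14-gonal pyramid: V=15, E=28, F=15.
Attach a triangular pyramid (V=4, E=6, F=4) along a 3-gon: merge 3 vertices and 3 edges, delete both glued faces → V=16, E=31, F=17.
Check: V − E + F = 16 − 31 + 17 = 2.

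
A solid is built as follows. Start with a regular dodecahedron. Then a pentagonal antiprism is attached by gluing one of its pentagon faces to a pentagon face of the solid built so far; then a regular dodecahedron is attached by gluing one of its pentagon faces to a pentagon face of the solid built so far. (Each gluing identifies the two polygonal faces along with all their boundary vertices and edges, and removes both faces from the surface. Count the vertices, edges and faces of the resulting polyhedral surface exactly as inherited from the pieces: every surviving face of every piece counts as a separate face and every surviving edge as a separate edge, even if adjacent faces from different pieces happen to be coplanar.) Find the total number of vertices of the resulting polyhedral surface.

A regular dodecahedron: V=20, E=30, F=12.
Attach a pentagonal antiprism (V=10, E=20, F=12) along a 5-gon: merge 5 vertices and 5 edges, delete both glued faces → V=25, E=45, F=22.
Attach a regular dodecahedron (V=20, E=30, F=12) along a 5-gon: merge 5 vertices and 5 edges, delete both glued faces → V=40, E=70, F=32.
Check: V − E + F = 40 − 70 + 32 = 2.

40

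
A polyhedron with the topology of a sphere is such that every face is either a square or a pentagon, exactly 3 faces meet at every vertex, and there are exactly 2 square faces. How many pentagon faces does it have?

Let x be the number of pentagons; then F = 2 + x.
Edge–face incidences: 2E = 4·2 + 5·x = 8 + 5x.
Every vertex has degree 3, so 3V = 2E.
Euler: V − E + F = 2 ⇒ (2E)/3 − E + (2 + x) = 2.
Multiply by 6: 2·(2E) − 3·(2E) + 6·(2 + x) = 12, i.e. 12 + 6x − (8 + 5x) = 12.
Collecting terms: x + 4 = 12, so x = 8.
Then 2E = 8 + 5·8 = 48, so E = 24, V = 2E/3 = 16, F = 2 + 8 = 10.

8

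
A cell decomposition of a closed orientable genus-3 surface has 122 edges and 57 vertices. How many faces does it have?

61

For a closed orientable surface of genus 3, χ = 2 − 2·3 = -4.
F = -4 − V + E = -4 − 57 + 122 = 61.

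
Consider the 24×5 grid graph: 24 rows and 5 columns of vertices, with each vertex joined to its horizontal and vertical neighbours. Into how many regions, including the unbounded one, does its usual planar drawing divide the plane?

The grid has V = 24·5 = 120 vertices and E = 24·4 + 5·23 = 211 edges.
F = 2 − V + E = 2 − 120 + 211 = 93.

93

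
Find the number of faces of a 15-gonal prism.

17

A prism on an n-gon has two n-gon bases and n rectangular sides: V = 2·15 = 30, E = 3·15 = 45, F = 15 + 2 = 17.
Check: V − E + F = 30 − 45 + 17 = 2.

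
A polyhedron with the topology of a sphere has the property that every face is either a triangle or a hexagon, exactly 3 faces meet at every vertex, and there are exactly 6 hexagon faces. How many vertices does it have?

Let x be the number of triangles; then F = 6 + x.
Edge–face incidences: 2E = 6·6 + 3·x = 36 + 3x.
Every vertex has degree 3, so 3V = 2E.
Euler: V − E + F = 2 ⇒ (2E)/3 − E + (6 + x) = 2.
Multiply by 6: 2·(2E) − 3·(2E) + 6·(6 + x) = 12, i.e. 36 + 6x − (36 + 3x) = 12.
Collecting terms: 3x = 12, so x = 4.
Then 2E = 36 + 3·4 = 48, so E = 24, V = 2E/3 = 16, F = 6 + 4 = 10.

16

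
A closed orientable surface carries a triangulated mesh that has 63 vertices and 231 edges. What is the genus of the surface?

Every face is a triangle and each edge borders two faces, so 3F = 2·231, giving F = 154.
χ = V − E + F = 63 − 231 + 154 = -14.
For a closed orientable surface χ = 2 − 2g, so g = (2 − (-14))/2 = 8.

8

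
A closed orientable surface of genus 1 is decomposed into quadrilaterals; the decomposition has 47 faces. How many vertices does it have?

χ = 2 − 2·1 = 0, and every face is a square so 4F = 2E.
E = 4·47/2 = 94. Then V = 0 + E − F = 0 + 94 − 47 = 47.

47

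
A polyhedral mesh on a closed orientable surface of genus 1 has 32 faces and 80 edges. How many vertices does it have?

For a closed orientable surface of genus 1, χ = 2 − 2·1 = 0.
V = 0 + E − F = 0 + 80 − 32 = 48.

48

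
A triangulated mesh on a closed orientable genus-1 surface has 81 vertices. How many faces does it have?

χ = 2 − 2·1 = 0, and every face is a triangle so 3F = 2E.
V − E + F = 0 with E = 3F/2 gives 81 − (3/2 − 1)·F = 0, so F = 162 and E = 243.

162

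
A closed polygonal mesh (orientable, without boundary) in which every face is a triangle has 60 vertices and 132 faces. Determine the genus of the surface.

Every face is a triangle, so 2E = 3·132 = 396, giving E = 198.
χ = V − E + F = 60 − 198 + 132 = -6.
For a closed orientable surface χ = 2 − 2g, so g = (2 − (-6))/2 = 4.

4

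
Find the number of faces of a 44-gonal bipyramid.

88

A bipyramid over an n-gon has 2n triangular faces and n + 2 vertices: V = 44 + 2 = 46, E = 3·44 = 132, F = 2·44 = 88.
Check: V − E + F = 46 − 132 + 88 = 2.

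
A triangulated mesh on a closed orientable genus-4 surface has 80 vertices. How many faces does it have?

χ = 2 − 2·4 = -6, and every face is a triangle so 3F = 2E.
V − E + F = -6 with E = 3F/2 gives 80 − (3/2 − 1)·F = -6, so F = 172 and E = 258.

172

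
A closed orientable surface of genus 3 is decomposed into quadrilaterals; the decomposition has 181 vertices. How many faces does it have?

χ = 2 − 2·3 = -4, and every face is a square so 4F = 2E.
V − E + F = -4 with E = 4F/2 gives 181 − (4/2 − 1)·F = -4, so F = 185 and E = 370.

185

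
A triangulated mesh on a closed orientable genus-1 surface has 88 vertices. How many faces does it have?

176

χ = 2 − 2·1 = 0, and every face is a triangle so 3F = 2E.
V − E + F = 0 with E = 3F/2 gives 88 − (3/2 − 1)·F = 0, so F = 176 and E = 264.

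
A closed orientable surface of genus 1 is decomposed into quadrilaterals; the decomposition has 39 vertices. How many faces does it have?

39

χ = 2 − 2·1 = 0, and every face is a square so 4F = 2E.
V − E + F = 0 with E = 4F/2 gives 39 − (4/2 − 1)·F = 0, so F = 39 and E = 78.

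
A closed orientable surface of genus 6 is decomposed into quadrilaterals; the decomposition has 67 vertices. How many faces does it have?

77

χ = 2 − 2·6 = -10, and every face is a square so 4F = 2E.
V − E + F = -10 with E = 4F/2 gives 67 − (4/2 − 1)·F = -10, so F = 77 and E = 154.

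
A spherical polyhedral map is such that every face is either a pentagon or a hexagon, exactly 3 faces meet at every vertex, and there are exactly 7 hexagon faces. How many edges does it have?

Let x be the number of pentagons; then F = 7 + x.
Edge–face incidences: 2E = 6·7 + 5·x = 42 + 5x.
Every vertex has degree 3, so 3V = 2E.
Euler: V − E + F = 2 ⇒ (2E)/3 − E + (7 + x) = 2.
Multiply by 6: 2·(2E) − 3·(2E) + 6·(7 + x) = 12, i.e. 42 + 6x − (42 + 5x) = 12.
Collecting terms: x = 12.
Then 2E = 42 + 5·12 = 102, so E = 51, V = 2E/3 = 34, F = 7 + 12 = 19.

51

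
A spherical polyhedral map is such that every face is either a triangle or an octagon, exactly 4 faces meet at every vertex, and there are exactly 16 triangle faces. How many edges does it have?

Let x be the number of octagons; then F = 16 + x.
Edge–face incidences: 2E = 3·16 + 8·x = 48 + 8x.
Every vertex has degree 4, so 4V = 2E.
Euler: V − E + F = 2 ⇒ (2E)/4 − E + (16 + x) = 2.
Multiply by 8: 2·(2E) − 4·(2E) + 8·(16 + x) = 16, i.e. 128 + 8x − 2·(48 + 8x) = 16.
Collecting terms: −8x + 32 = 16, so −8x = −16, so x = 2.
Then 2E = 48 + 8·2 = 64, so E = 32, V = 2E/4 = 16, F = 16 + 2 = 18.

32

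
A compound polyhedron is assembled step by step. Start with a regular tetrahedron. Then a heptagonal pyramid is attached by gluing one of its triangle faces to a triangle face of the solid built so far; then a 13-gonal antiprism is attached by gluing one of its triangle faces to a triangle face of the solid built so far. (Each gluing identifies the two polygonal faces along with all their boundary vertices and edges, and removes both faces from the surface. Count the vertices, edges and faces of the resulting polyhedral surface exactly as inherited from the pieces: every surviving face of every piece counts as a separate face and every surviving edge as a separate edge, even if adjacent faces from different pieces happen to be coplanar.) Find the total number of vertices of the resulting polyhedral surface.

32

A regular tetrahedron: V=4, E=6, F=4.
Attach a heptagonal pyramid (V=8, E=14, F=8) along a 3-gon: merge 3 vertices and 3 edges, delete both glued faces → V=9, E=17, F=10.
Attach a 13-gonal antiprism (V=26, E=52, F=28) along a 3-gon: merge 3 vertices and 3 edges, delete both glued faces → V=32, E=66, F=36.
Check: V − E + F = 32 − 66 + 36 = 2.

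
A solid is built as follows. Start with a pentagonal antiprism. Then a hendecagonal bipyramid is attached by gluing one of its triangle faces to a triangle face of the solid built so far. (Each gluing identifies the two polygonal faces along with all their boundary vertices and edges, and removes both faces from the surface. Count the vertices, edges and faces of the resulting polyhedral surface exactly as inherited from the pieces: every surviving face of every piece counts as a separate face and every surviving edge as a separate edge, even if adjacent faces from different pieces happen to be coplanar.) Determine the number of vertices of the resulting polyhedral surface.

20

A pentagonal antiprism: V=10, E=20, F=12.
Attach a hendecagonal bipyramid (V=13, E=33, F=22) along a 3-gon: merge 3 vertices and 3 edges, delete both glued faces → V=20, E=50, F=32.
Check: V − E + F = 20 − 50 + 32 = 2.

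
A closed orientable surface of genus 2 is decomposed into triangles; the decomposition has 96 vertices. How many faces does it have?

χ = 2 − 2·2 = -2, and every face is a triangle so 3F = 2E.
V − E + F = -2 with E = 3F/2 gives 96 − (3/2 − 1)·F = -2, so F = 196 and E = 294.

196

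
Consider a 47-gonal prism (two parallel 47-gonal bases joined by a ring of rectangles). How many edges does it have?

141

A prism on an n-gon has two n-gon bases and n rectangular sides: V = 2·47 = 94, E = 3·47 = 141, F = 47 + 2 = 49.
Check: V − E + F = 94 − 141 + 49 = 2.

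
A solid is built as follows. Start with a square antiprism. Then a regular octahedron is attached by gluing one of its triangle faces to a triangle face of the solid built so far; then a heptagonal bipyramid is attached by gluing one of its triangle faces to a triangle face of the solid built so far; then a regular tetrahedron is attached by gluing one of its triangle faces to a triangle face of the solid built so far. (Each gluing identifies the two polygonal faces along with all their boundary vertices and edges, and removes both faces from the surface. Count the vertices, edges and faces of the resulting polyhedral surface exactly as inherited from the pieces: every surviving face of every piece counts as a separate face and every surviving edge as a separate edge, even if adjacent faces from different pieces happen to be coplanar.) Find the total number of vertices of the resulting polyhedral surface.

18

A square antiprism: V=8, E=16, F=10.
Attach a regular octahedron (V=6, E=12, F=8) along a 3-gon: merge 3 vertices and 3 edges, delete both glued faces → V=11, E=25, F=16.
Attach a heptagonal bipyramid (V=9, E=21, F=14) along a 3-gon: merge 3 vertices and 3 edges, delete both glued faces → V=17, E=43, F=28.
Attach a regular tetrahedron (V=4, E=6, F=4) along a 3-gon: merge 3 vertices and 3 edges, delete both glued faces → V=18, E=46, F=30.
Check: V − E + F = 18 − 46 + 30 = 2.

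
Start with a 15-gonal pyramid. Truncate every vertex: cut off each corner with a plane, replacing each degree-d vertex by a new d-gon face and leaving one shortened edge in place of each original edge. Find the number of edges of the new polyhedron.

90

The base solid has V = 16, E = 30, F = 16.
Truncation replaces each original edge-end by a new vertex, so V′ = 2E = 60.
Each original edge survives, and each old vertex of degree d contributes d new edges; summing degrees gives Σd = 2E, so E′ = E + 2E = 3E = 90.
Each original face survives and each original vertex becomes one new face: F′ = F + V = 32.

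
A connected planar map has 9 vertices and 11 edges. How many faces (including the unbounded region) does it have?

Euler's formula for a connected plane graph: V − E + F = 2, so F = 2 − 9 + 11 = 4.

4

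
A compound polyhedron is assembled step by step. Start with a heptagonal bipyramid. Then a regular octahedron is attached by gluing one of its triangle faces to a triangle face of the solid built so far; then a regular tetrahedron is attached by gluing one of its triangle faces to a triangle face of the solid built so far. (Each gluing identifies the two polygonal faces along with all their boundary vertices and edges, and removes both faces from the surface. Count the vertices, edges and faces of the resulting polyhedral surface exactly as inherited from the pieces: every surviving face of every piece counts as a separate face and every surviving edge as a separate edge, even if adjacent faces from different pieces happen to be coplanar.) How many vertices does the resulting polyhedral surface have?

A heptagonal bipyramid: V=9, E=21, F=14.
Attach a regular octahedron (V=6, E=12, F=8) along a 3-gon: merge 3 vertices and 3 edges, delete both glued faces → V=12, E=30, F=20.
Attach a regular tetrahedron (V=4, E=6, F=4) along a 3-gon: merge 3 vertices and 3 edges, delete both glued faces → V=13, E=33, F=22.
Check: V − E + F = 13 − 33 + 22 = 2.

13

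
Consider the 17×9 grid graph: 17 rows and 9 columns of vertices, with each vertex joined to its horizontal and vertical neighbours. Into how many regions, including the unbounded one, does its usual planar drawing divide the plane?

129

The grid has V = 17·9 = 153 vertices and E = 17·8 + 9·16 = 280 edges.
F = 2 − V + E = 2 − 153 + 280 = 129.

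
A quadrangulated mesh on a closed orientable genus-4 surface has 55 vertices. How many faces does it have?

61

χ = 2 − 2·4 = -6, and every face is a square so 4F = 2E.
V − E + F = -6 with E = 4F/2 gives 55 − (4/2 − 1)·F = -6, so F = 61 and E = 122.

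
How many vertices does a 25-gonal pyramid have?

A pyramid on an n-gon base has one n-gon and n triangles: V = 25 + 1 = 26, E = 2·25 = 50, F = 25 + 1 = 26.

26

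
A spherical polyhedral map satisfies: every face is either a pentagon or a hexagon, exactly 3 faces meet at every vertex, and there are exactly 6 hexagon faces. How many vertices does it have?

Let x be the number of pentagons; then F = 6 + x.
Edge–face incidences: 2E = 6·6 + 5·x = 36 + 5x.
Every vertex has degree 3, so 3V = 2E.
Euler: V − E + F = 2 ⇒ (2E)/3 − E + (6 + x) = 2.
Multiply by 6: 2·(2E) − 3·(2E) + 6·(6 + x) = 12, i.e. 36 + 6x − (36 + 5x) = 12.
Collecting terms: x = 12.
Then 2E = 36 + 5·12 = 96, so E = 48, V = 2E/3 = 32, F = 6 + 12 = 18.

32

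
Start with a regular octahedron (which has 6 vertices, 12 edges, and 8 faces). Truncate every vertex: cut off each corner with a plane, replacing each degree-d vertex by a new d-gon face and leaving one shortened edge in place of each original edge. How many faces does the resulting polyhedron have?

Truncation replaces each original edge-end by a new vertex, so V′ = 2E = 24.
Each original edge survives, and each old vertex of degree d contributes d new edges; summing degrees gives Σd = 2E, so E′ = E + 2E = 3E = 36.
Each original face survives and each original vertex becomes one new face: F′ = F + V = 14.

14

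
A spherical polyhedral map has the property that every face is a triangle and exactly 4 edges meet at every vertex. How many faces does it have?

8

Each face has 3 edges and each edge borders two faces, so 2E = 3F.
Each vertex has degree 4, so 4V = 2E and hence V = 3F/4.
Euler: V − E + F = 2 ⇒ (3F/4) − (3F/2) + F = 2.
Multiply by 8: (6 − 12 + 8)F = 16, i.e. 2F = 16.
So F = 8, E = 3·8/2 = 12, V = 3·8/4 = 6.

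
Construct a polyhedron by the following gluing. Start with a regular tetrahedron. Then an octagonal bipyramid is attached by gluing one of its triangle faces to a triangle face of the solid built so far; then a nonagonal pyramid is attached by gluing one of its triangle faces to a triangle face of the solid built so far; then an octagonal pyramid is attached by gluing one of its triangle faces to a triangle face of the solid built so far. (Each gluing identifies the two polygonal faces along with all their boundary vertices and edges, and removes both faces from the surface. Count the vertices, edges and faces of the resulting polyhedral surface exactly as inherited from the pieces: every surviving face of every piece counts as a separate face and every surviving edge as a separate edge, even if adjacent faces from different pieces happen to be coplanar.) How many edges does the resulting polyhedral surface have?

55

A regular tetrahedron: V=4, E=6, F=4.
Attach an octagonal bipyramid (V=10, E=24, F=16) along a 3-gon: merge 3 vertices and 3 edges, delete both glued faces → V=11, E=27, F=18.
Attach a nonagonal pyramid (V=10, E=18, F=10) along a 3-gon: merge 3 vertices and 3 edges, delete both glued faces → V=18, E=42, F=26.
Attach an octagonal pyramid (V=9, E=16, F=9) along a 3-gon: merge 3 vertices and 3 edges, delete both glued faces → V=24, E=55, F=33.
Check: V − E + F = 24 − 55 + 33 = 2.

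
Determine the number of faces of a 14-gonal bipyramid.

28

A bipyramid over an n-gon has 2n triangular faces and n + 2 vertices: V = 14 + 2 = 16, E = 3·14 = 42, F = 2·14 = 28.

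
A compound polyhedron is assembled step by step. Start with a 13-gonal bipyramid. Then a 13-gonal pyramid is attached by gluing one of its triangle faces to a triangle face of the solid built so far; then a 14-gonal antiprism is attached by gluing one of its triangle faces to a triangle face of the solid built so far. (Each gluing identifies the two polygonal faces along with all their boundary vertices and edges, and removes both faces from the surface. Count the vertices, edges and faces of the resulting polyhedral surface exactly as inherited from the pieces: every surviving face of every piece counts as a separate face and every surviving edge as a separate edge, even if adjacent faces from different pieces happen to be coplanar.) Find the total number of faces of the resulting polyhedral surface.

66

A 13-gonal bipyramid: V=15, E=39, F=26.
Attach a 13-gonal pyramid (V=14, E=26, F=14) along a 3-gon: merge 3 vertices and 3 edges, delete both glued faces → V=26, E=62, F=38.
Attach a 14-gonal antiprism (V=28, E=56, F=30) along a 3-gon: merge 3 vertices and 3 edges, delete both glued faces → V=51, E=115, F=66.
Check: V − E + F = 51 − 115 + 66 = 2.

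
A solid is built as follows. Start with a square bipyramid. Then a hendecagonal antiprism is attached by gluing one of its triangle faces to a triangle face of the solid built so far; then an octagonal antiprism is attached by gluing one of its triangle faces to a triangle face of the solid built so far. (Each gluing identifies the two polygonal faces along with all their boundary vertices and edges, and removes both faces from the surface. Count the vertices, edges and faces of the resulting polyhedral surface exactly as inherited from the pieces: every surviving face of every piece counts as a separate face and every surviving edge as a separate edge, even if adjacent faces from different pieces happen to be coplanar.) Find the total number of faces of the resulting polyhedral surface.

A square bipyramid: V=6, E=12, F=8.
Attach a hendecagonal antiprism (V=22, E=44, F=24) along a 3-gon: merge 3 vertices and 3 edges, delete both glued faces → V=25, E=53, F=30.
Attach an octagonal antiprism (V=16, E=32, F=18) along a 3-gon: merge 3 vertices and 3 edges, delete both glued faces → V=38, E=82, F=46.
Check: V − E + F = 38 − 82 + 46 = 2.

46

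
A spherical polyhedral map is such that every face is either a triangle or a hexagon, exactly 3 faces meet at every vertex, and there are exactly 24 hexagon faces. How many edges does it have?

78

Let x be the number of triangles; then F = 24 + x.
Edge–face incidences: 2E = 6·24 + 3·x = 144 + 3x.
Every vertex has degree 3, so 3V = 2E.
Euler: V − E + F = 2 ⇒ (2E)/3 − E + (24 + x) = 2.
Multiply by 6: 2·(2E) − 3·(2E) + 6·(24 + x) = 12, i.e. 144 + 6x − (144 + 3x) = 12.
Collecting terms: 3x = 12, so x = 4.
Then 2E = 144 + 3·4 = 156, so E = 78, V = 2E/3 = 52, F = 24 + 4 = 28.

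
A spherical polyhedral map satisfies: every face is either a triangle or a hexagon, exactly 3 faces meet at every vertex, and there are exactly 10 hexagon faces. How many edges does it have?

36

Let x be the number of triangles; then F = 10 + x.
Edge–face incidences: 2E = 6·10 + 3·x = 60 + 3x.
Every vertex has degree 3, so 3V = 2E.
Euler: V − E + F = 2 ⇒ (2E)/3 − E + (10 + x) = 2.
Multiply by 6: 2·(2E) − 3·(2E) + 6·(10 + x) = 12, i.e. 60 + 6x − (60 + 3x) = 12.
Collecting terms: 3x = 12, so x = 4.
Then 2E = 60 + 3·4 = 72, so E = 36, V = 2E/3 = 24, F = 10 + 4 = 14.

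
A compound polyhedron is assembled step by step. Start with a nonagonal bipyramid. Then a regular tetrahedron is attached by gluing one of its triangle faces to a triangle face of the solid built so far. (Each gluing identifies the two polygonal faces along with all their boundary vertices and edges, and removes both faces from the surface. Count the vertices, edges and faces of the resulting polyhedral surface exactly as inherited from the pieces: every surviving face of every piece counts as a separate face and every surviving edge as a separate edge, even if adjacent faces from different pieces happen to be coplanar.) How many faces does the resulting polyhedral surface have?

A nonagonal bipyramid: V=11, E=27, F=18.
Attach a regular tetrahedron (V=4, E=6, F=4) along a 3-gon: merge 3 vertices and 3 edges, delete both glued faces → V=12, E=30, F=20.
Check: V − E + F = 12 − 30 + 20 = 2.

20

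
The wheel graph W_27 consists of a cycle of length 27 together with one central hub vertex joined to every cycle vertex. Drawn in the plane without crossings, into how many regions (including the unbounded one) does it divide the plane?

28

W_27 has V = 27 + 1 = 28 vertices and E = 2·27 = 54 edges.
By Euler's formula F = 2 − V + E = 2 − 28 + 54 = 28.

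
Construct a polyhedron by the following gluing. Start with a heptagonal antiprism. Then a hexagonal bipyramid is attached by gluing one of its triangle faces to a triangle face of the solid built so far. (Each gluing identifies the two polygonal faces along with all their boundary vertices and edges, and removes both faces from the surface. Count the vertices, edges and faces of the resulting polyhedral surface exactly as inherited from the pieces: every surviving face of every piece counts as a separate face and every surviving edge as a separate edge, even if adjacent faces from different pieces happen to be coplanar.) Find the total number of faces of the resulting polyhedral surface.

26

A heptagonal antiprism: V=14, E=28, F=16.
Attach a hexagonal bipyramid (V=8, E=18, F=12) along a 3-gon: merge 3 vertices and 3 edges, delete both glued faces → V=19, E=43, F=26.
Check: V − E + F = 19 − 43 + 26 = 2.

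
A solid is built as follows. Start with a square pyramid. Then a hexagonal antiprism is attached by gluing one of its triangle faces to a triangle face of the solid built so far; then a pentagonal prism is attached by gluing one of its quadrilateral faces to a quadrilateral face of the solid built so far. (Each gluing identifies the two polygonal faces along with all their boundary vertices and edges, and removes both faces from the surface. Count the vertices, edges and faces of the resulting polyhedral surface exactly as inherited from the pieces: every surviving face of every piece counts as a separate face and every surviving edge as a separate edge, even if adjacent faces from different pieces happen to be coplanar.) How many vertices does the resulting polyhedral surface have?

A square pyramid: V=5, E=8, F=5.
Attach a hexagonal antiprism (V=12, E=24, F=14) along a 3-gon: merge 3 vertices and 3 edges, delete both glued faces → V=14, E=29, F=17.
Attach a pentagonal prism (V=10, E=15, F=7) along a 4-gon: merge 4 vertices and 4 edges, delete both glued faces → V=20, E=40, F=22.
Check: V − E + F = 20 − 40 + 22 = 2.

20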